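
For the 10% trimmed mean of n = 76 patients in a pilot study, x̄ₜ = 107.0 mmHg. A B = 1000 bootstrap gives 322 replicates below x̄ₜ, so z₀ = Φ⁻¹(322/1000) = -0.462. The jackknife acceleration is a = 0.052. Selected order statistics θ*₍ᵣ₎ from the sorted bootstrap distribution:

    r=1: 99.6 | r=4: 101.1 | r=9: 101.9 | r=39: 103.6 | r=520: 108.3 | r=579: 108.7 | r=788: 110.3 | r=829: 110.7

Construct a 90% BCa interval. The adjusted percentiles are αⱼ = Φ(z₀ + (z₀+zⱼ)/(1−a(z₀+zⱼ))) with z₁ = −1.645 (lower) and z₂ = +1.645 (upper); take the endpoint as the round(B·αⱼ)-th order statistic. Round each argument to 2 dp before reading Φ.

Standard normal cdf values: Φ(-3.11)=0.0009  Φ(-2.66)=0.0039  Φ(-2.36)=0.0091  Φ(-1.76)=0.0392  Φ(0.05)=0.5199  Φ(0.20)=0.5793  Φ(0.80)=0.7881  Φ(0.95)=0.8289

(101.9, 110.3)

Lower: z₀ + z₁ = -0.462 + (-1.645) = -2.107; 1 − a(z₀+z₁) = 1 − (0.052)(-2.107) = 1.1096; argument = -0.462 + (-2.107)/1.1096 = -2.3609 → -2.36.
α₁ = Φ(-2.36) = 0.0091; rank = round(1000 × 0.0091) = 9; θ*₍9₎ = 101.9.
Upper: z₀ + z₂ = 1.183; 1 − a(z₀+z₂) = 0.9385; argument = 0.7985 → 0.80; α₂ = 0.7881; rank = 788; θ*₍788₎ = 110.3.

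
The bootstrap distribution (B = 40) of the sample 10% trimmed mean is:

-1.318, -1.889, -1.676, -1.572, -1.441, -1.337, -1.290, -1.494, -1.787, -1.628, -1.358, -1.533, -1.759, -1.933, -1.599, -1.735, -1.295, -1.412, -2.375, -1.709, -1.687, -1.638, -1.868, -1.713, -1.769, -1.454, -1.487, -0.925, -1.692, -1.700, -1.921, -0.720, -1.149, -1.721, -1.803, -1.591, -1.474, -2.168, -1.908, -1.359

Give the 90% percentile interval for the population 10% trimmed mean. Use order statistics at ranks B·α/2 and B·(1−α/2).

Sorted replicates: -2.375, -2.168, -1.933, -1.921, -1.908, -1.889, -1.868, -1.803, -1.787, -1.769, -1.759, -1.735, -1.721, -1.713, -1.709, -1.700, -1.692, -1.687, -1.676, -1.638, -1.628, -1.599, -1.591, -1.572, -1.533, -1.494, -1.487, -1.474, -1.454, -1.441, -1.412, -1.359, -1.358, -1.337, -1.318, -1.295, -1.290, -1.149, -0.925, -0.720
α = 0.10; lower rank = 40 × 0.050 = 2; upper rank = 40 × 0.950 = 38.
The 2nd smallest replicate is -2.168; the 38th is -1.149.

(-2.168, -1.149)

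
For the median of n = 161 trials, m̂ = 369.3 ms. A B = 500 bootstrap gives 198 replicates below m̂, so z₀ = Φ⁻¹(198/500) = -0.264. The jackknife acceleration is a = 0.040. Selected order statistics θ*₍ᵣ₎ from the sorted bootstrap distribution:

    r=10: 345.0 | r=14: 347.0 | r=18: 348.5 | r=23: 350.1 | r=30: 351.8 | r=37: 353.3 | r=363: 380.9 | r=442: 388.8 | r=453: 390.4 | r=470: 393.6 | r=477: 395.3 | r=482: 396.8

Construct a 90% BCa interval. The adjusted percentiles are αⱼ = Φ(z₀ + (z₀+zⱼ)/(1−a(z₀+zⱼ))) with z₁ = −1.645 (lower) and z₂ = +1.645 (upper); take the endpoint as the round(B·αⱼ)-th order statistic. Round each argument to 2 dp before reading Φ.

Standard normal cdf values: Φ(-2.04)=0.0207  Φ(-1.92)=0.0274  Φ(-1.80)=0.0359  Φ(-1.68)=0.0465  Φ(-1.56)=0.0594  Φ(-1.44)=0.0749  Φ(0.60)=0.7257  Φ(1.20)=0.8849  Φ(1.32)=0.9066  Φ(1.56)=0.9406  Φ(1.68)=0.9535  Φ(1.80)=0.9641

Lower: z₀ + z₁ = -0.264 + (-1.645) = -1.909; 1 − a(z₀+z₁) = 1 − (0.040)(-1.909) = 1.0764; argument = -0.264 + (-1.909)/1.0764 = -2.0376 → -2.04.
α₁ = Φ(-2.04) = 0.0207; rank = round(500 × 0.0207) = 10; θ*₍10₎ = 345.0.
Upper: z₀ + z₂ = 1.381; 1 − a(z₀+z₂) = 0.9448; argument = 1.1977 → 1.20; α₂ = 0.8849; rank = 442; θ*₍442₎ = 388.8.

(345.0, 388.8)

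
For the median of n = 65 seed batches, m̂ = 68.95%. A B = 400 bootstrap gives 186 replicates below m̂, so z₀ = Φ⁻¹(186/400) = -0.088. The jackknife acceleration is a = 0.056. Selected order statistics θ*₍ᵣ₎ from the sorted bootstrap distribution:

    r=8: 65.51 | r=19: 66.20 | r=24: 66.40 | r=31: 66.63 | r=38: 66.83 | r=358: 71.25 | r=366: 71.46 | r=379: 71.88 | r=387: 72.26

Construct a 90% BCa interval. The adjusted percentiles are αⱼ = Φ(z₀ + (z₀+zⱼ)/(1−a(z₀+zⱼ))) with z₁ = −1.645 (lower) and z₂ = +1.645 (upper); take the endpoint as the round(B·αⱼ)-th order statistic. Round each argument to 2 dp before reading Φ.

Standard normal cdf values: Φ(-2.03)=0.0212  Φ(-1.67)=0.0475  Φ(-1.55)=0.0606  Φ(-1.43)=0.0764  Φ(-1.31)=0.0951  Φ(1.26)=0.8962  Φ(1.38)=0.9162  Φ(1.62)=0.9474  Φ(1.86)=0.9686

Lower: z₀ + z₁ = -0.088 + (-1.645) = -1.733; 1 − a(z₀+z₁) = 1 − (0.056)(-1.733) = 1.0970; argument = -0.088 + (-1.733)/1.0970 = -1.6677 → -1.67.
α₁ = Φ(-1.67) = 0.0475; rank = round(400 × 0.0475) = 19; θ*₍19₎ = 66.20.
Upper: z₀ + z₂ = 1.557; 1 − a(z₀+z₂) = 0.9128; argument = 1.6177 → 1.62; α₂ = 0.9474; rank = 379; θ*₍379₎ = 71.88.

(66.20, 71.88)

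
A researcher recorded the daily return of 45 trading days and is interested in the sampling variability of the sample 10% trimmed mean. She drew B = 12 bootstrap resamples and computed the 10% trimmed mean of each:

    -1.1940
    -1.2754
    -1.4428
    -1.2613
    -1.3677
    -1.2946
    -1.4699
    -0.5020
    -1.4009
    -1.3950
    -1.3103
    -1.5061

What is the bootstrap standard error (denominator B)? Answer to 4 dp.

Bootstrap SE is the standard deviation of the 12 replicate 10% trimmed means.
Mean of replicates: ((-1.1940) + (-1.2754) + (-1.4428) + (-1.2613) + (-1.3677) + (-1.2946) + (-1.4699) + (-0.5020) + (-1.4009) + (-1.3950) + (-1.3103) + (-1.5061)) / 12 = -15.42000 / 12 = -1.28500
Sum of squared deviations: (+0.09100)² + (+0.00960)² + (−0.15780)² + (+0.02370)² + (−0.08270)² + (−0.00960)² + (−0.18490)² + (+0.78300)² + (−0.11590)² + (−0.11000)² + (−0.02530)² + (−0.22110)² = 0.76310
Variance = 0.76310 / 12 = 0.06359
SE* = √0.06359

SE* = 0.2522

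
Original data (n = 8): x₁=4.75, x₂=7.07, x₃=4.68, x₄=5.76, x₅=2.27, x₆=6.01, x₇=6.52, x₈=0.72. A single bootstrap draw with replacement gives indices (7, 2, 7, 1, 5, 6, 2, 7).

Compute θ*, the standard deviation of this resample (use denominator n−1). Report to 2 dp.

θ* = 1.62

Resample values: 6.52, 7.07, 6.52, 4.75, 2.27, 6.01, 7.07, 6.52.
Mean = 5.8412; sum of squared deviations = 18.3749
s² = 18.3749 / 7 = 2.6250
s = √2.6250 = 1.62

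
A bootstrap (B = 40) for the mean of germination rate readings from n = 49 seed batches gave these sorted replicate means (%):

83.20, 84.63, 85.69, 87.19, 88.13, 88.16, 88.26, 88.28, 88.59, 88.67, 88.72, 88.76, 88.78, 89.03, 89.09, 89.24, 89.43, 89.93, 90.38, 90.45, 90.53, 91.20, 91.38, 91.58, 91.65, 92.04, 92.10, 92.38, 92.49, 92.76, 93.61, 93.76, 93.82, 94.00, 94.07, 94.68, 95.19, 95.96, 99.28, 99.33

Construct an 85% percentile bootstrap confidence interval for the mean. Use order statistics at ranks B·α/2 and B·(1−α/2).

α = 0.15; lower rank = 40 × 0.075 = 3; upper rank = 40 × 0.925 = 37.
The 3rd smallest replicate is 85.69; the 37th is 95.19.

(85.69, 95.19)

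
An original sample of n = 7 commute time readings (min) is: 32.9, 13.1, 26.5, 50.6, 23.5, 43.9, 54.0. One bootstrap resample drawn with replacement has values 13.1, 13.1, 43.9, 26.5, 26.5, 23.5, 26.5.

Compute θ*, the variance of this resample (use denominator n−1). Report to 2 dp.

Mean = 24.7286; sum of squared deviations = 648.9143
s² = 648.9143 / 6 = 108.1524

θ* = 108.15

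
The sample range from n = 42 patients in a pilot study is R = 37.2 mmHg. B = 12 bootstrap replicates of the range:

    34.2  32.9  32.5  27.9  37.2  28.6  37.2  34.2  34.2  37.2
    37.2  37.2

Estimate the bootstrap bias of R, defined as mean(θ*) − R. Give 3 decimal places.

bias = −2.992

mean(θ*) = (34.2 + 32.9 + 32.5 + 27.9 + 37.2 + 28.6 + 37.2 + 34.2 + 34.2 + 37.2 + 37.2 + 37.2) / 12 = 34.2083
bias = 34.2083 − 37.2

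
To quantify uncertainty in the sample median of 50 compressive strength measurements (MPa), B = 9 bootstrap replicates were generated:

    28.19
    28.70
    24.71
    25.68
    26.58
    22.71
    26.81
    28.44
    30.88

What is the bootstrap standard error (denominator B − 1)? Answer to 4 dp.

SE* = 2.4245

Bootstrap SE is the standard deviation of the 9 replicate medians.
Mean of replicates: (28.19 + 28.70 + 24.71 + 25.68 + 26.58 + 22.71 + 26.81 + 28.44 + 30.88) / 9 = 242.70000 / 9 = 26.96667
Sum of squared deviations: (+1.22333)² + (+1.73333)² + (−2.25667)² + (−1.28667)² + (−0.38667)² + (−4.25667)² + (−0.15667)² + (+1.47333)² + (+3.91333)² = 47.02720
Variance = 47.02720 / 8 = 5.87840
SE* = √5.87840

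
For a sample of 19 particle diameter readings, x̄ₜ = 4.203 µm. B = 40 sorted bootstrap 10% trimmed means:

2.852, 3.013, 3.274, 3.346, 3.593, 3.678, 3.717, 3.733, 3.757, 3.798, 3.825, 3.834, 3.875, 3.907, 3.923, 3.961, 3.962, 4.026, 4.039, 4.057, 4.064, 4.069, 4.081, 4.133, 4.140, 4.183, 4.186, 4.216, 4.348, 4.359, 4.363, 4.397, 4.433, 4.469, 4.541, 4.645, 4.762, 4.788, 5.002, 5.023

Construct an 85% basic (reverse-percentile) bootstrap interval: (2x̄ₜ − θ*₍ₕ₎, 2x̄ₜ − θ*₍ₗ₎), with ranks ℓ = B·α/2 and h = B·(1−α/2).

Percentile endpoints at ranks 3 and 37: θ*₍3₎ = 3.274, θ*₍37₎ = 4.762.
Basic interval reflects these around x̄ₜ:
  lower = 2 × 4.203 − 4.762 = 3.644
  upper = 2 × 4.203 − 3.274 = 5.132

(3.644, 5.132)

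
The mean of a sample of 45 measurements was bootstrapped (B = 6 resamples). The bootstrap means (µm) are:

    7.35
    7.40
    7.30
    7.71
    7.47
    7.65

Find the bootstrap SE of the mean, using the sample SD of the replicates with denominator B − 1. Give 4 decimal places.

SE* = 0.1659

Bootstrap SE is the standard deviation of the 6 replicate means.
Mean of replicates: (7.35 + 7.40 + 7.30 + 7.71 + 7.47 + 7.65) / 6 = 44.88000 / 6 = 7.48000
Sum of squared deviations: (−0.13000)² + (−0.08000)² + (−0.18000)² + (+0.23000)² + (−0.01000)² + (+0.17000)² = 0.13760
Variance = 0.13760 / 5 = 0.02752
SE* = √0.02752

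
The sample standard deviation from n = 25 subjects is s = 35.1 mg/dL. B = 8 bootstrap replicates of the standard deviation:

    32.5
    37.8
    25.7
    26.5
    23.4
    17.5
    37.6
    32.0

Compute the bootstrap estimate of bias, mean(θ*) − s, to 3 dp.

mean(θ*) = (32.5 + 37.8 + 25.7 + 26.5 + 23.4 + 17.5 + 37.6 + 32.0) / 8 = 29.1250
bias = 29.1250 − 35.1

bias = −5.975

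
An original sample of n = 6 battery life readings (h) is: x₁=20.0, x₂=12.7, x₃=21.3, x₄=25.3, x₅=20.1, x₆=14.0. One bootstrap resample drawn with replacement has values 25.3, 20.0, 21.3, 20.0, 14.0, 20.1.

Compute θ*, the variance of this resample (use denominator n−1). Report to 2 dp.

θ* = 13.14

Mean = 20.1167; sum of squared deviations = 65.7083
s² = 65.7083 / 5 = 13.1417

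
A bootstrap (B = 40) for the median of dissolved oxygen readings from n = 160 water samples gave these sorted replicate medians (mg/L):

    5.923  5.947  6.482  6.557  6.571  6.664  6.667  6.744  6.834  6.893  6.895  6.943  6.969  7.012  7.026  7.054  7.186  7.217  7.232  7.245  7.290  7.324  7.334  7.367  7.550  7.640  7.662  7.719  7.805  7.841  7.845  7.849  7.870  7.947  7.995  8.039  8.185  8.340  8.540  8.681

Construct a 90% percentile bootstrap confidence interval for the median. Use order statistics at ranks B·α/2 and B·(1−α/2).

α = 0.10; lower rank = 40 × 0.050 = 2; upper rank = 40 × 0.950 = 38.
The 2nd smallest replicate is 5.947; the 38th is 8.340.

(5.947, 8.340)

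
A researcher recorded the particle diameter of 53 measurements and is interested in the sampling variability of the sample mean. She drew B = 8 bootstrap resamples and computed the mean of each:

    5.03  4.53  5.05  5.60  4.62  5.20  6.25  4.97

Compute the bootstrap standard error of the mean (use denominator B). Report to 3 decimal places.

SE* = 0.517

Bootstrap SE is the standard deviation of the 8 replicate means.
Mean of replicates: (5.03 + 4.53 + 5.05 + 5.60 + 4.62 + 5.20 + 6.25 + 4.97) / 8 = 41.2500 / 8 = 5.1562
Sum of squared deviations: (−0.1262)² + (−0.6262)² + (−0.1063)² + (+0.4437)² + (−0.5362)² + (+0.0438)² + (+1.0938)² + (−0.1863)² = 2.1368
Variance = 2.1368 / 8 = 0.2671
SE* = √0.2671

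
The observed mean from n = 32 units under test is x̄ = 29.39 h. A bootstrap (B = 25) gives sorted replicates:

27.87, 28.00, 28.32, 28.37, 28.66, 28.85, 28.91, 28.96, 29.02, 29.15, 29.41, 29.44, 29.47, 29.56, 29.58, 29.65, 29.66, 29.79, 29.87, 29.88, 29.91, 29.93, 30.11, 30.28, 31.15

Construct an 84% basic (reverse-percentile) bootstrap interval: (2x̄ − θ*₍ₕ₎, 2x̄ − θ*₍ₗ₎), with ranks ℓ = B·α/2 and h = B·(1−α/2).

(28.67, 30.78)

Percentile endpoints at ranks 2 and 23: θ*₍2₎ = 28.00, θ*₍23₎ = 30.11.
Basic interval reflects these around x̄:
  lower = 2 × 29.39 − 30.11 = 28.67
  upper = 2 × 29.39 − 28.00 = 30.78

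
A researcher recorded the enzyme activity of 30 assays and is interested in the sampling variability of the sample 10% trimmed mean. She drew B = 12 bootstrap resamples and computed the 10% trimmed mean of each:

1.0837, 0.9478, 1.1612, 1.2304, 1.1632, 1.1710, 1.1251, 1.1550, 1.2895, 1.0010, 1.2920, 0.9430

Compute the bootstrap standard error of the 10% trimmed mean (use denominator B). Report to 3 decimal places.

SE* = 0.113

Bootstrap SE is the standard deviation of the 12 replicate 10% trimmed means.
Mean of replicates: (1.0837 + 0.9478 + 1.1612 + 1.2304 + 1.1632 + 1.1710 + 1.1251 + 1.1550 + 1.2895 + 1.0010 + 1.2920 + 0.9430) / 12 = 13.56290 / 12 = 1.13024
Sum of squared deviations: (−0.04654)² + (−0.18244)² + (+0.03096)² + (+0.10016)² + (+0.03296)² + (+0.04076)² + (−0.00514)² + (+0.02476)² + (+0.15926)² + (−0.12924)² + (+0.16176)² + (−0.18724)² = 0.15312
Variance = 0.15312 / 12 = 0.01276
SE* = √0.01276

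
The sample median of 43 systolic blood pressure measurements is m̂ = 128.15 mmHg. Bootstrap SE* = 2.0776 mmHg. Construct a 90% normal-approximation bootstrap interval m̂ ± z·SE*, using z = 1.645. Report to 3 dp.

(124.732, 131.568)

Margin = 1.645 × 2.0776 = 3.4177
Interval: 128.15 ± 3.4177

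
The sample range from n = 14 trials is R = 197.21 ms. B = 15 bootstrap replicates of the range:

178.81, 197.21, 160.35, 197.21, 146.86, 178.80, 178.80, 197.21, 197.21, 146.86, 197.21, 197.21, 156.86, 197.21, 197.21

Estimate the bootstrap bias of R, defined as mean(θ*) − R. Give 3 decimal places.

bias = −15.542

mean(θ*) = (178.81 + 197.21 + 160.35 + 197.21 + 146.86 + 178.80 + 178.80 + 197.21 + 197.21 + 146.86 + 197.21 + 197.21 + 156.86 + 197.21 + 197.21) / 15 = 181.6680
bias = 181.6680 − 197.21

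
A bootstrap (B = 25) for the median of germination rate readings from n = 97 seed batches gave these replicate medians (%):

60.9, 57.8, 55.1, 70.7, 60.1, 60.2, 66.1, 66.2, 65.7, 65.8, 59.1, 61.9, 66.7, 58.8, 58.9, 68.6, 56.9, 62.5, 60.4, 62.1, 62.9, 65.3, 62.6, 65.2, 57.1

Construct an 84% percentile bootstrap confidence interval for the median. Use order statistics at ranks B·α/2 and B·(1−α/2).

(56.9, 66.7)

Sorted replicates: 55.1, 56.9, 57.1, 57.8, 58.8, 58.9, 59.1, 60.1, 60.2, 60.4, 60.9, 61.9, 62.1, 62.5, 62.6, 62.9, 65.2, 65.3, 65.7, 65.8, 66.1, 66.2, 66.7, 68.6, 70.7
α = 0.16; lower rank = 25 × 0.080 = 2; upper rank = 25 × 0.920 = 23.
The 2nd smallest replicate is 56.9; the 23rd is 66.7.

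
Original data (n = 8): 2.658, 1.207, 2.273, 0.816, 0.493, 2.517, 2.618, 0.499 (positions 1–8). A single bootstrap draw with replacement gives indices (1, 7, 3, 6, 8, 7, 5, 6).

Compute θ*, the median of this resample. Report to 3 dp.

Resample values: 2.658, 2.618, 2.273, 2.517, 0.499, 2.618, 0.493, 2.517.
Sorted: 0.493, 0.499, 2.273, 2.517, 2.517, 2.618, 2.618, 2.658
Median = average of the two middle values = 2.517

θ* = 2.517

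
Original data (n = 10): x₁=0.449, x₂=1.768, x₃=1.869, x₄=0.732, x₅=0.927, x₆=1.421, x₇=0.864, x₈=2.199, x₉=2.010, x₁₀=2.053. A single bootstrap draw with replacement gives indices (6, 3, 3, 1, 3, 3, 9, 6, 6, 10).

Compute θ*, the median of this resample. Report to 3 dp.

Resample values: 1.421, 1.869, 1.869, 0.449, 1.869, 1.869, 2.010, 1.421, 1.421, 2.053.
Sorted: 0.449, 1.421, 1.421, 1.421, 1.869, 1.869, 1.869, 1.869, 2.010, 2.053
Median = average of the two middle values = 1.869

θ* = 1.869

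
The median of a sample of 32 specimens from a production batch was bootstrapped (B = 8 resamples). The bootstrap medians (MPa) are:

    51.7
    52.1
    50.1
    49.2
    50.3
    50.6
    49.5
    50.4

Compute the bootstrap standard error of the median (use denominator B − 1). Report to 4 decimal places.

Bootstrap SE is the standard deviation of the 8 replicate medians.
Mean of replicates: (51.7 + 52.1 + 50.1 + 49.2 + 50.3 + 50.6 + 49.5 + 50.4) / 8 = 403.90000 / 8 = 50.48750
Sum of squared deviations: (+1.21250)² + (+1.61250)² + (−0.38750)² + (−1.28750)² + (−0.18750)² + (+0.11250)² + (−0.98750)² + (−0.08750)² = 6.90875
Variance = 6.90875 / 7 = 0.98696
SE* = √0.98696

SE* = 0.9935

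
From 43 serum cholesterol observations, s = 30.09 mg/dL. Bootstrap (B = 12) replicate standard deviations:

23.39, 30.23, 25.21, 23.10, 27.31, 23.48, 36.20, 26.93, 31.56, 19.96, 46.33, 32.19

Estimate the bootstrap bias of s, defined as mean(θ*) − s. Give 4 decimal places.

bias = −1.2658

mean(θ*) = (23.39 + 30.23 + 25.21 + 23.10 + 27.31 + 23.48 + 36.20 + 26.93 + 31.56 + 19.96 + 46.33 + 32.19) / 12 = 28.82417
bias = 28.82417 − 30.09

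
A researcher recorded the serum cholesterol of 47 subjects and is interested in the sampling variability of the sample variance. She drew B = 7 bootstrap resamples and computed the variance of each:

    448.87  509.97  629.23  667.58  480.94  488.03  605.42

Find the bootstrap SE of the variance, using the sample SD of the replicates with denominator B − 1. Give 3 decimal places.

SE* = 85.202

Bootstrap SE is the standard deviation of the 7 replicate variances.
Mean of replicates: (448.87 + 509.97 + 629.23 + 667.58 + 480.94 + 488.03 + 605.42) / 7 = 3830.0400 / 7 = 547.1486
Sum of squared deviations: (−98.2786)² + (−37.1786)² + (+82.0814)² + (+120.4314)² + (−66.2086)² + (−59.1186)² + (+58.2714)² = 43556.1535
Variance = 43556.1535 / 6 = 7259.3589
SE* = √7259.3589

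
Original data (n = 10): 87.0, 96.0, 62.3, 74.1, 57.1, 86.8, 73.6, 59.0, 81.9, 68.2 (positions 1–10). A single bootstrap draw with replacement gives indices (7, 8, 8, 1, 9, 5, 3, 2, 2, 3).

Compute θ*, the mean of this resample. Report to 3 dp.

Resample values: 73.6, 59.0, 59.0, 87.0, 81.9, 57.1, 62.3, 96.0, 96.0, 62.3.
Mean = (73.6 + 59.0 + 59.0 + 87.0 + 81.9 + 57.1 + 62.3 + 96.0 + 96.0 + 62.3) / 10 = 734.20 / 10 = 73.420

θ* = 73.420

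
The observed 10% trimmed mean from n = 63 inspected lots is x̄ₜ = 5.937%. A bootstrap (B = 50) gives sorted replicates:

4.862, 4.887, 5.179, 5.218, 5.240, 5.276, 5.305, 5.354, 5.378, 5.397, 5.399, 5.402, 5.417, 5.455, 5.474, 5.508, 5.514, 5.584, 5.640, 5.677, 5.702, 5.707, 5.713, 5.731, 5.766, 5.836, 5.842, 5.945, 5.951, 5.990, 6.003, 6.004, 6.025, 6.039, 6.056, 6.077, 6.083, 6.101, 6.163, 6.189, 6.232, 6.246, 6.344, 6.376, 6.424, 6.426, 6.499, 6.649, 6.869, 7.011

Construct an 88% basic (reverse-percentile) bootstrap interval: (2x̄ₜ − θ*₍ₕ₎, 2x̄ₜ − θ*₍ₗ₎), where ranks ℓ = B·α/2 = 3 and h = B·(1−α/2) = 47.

(5.375, 6.695)

Percentile endpoints at ranks 3 and 47: θ*₍3₎ = 5.179, θ*₍47₎ = 6.499.
Basic interval reflects these around x̄ₜ:
  lower = 2 × 5.937 − 6.499 = 5.375
  upper = 2 × 5.937 − 5.179 = 6.695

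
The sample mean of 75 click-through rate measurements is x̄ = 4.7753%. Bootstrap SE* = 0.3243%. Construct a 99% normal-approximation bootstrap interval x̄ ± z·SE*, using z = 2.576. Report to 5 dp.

(3.93990, 5.61070)

Margin = 2.576 × 0.3243 = 0.835397
Interval: 4.7753 ± 0.835397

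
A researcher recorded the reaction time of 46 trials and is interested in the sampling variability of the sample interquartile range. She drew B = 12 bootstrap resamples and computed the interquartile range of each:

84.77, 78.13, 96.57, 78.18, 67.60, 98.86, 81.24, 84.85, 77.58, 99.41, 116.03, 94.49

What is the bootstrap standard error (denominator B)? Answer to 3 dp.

SE* = 12.694

Bootstrap SE is the standard deviation of the 12 replicate interquartile ranges.
Mean of replicates: (84.77 + 78.13 + 96.57 + 78.18 + 67.60 + 98.86 + 81.24 + 84.85 + 77.58 + 99.41 + 116.03 + 94.49) / 12 = 1057.7100 / 12 = 88.1425
Sum of squared deviations: (−3.3725)² + (−10.0125)² + (+8.4275)² + (−9.9625)² + (−20.5425)² + (+10.7175)² + (−6.9025)² + (−3.2925)² + (−10.5625)² + (+11.2675)² + (+27.8875)² + (+6.3475)² = 1933.7686
Variance = 1933.7686 / 12 = 161.1474
SE* = √161.1474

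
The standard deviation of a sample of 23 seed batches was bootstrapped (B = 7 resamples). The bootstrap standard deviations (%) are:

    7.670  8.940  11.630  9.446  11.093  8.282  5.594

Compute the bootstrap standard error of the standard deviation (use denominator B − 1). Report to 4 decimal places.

Bootstrap SE is the standard deviation of the 7 replicate standard deviations.
Mean of replicates: (7.670 + 8.940 + 11.630 + 9.446 + 11.093 + 8.282 + 5.594) / 7 = 62.65500 / 7 = 8.95071
Sum of squared deviations: (−1.28071)² + (−0.01071)² + (+2.67929)² + (+0.49529)² + (+2.14229)² + (−0.66871)² + (−3.35671)² = 25.36832
Variance = 25.36832 / 6 = 4.22805
SE* = √4.22805

SE* = 2.0562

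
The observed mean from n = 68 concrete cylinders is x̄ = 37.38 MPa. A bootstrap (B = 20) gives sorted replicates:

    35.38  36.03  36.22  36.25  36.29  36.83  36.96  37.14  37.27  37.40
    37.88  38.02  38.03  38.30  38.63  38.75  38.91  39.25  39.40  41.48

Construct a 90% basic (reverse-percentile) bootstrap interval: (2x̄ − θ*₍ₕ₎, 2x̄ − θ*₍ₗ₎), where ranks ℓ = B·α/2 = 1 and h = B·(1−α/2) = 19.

Percentile endpoints at ranks 1 and 19: θ*₍1₎ = 35.38, θ*₍19₎ = 39.40.
Basic interval reflects these around x̄:
  lower = 2 × 37.38 − 39.40 = 35.36
  upper = 2 × 37.38 − 35.38 = 39.38

(35.36, 39.38)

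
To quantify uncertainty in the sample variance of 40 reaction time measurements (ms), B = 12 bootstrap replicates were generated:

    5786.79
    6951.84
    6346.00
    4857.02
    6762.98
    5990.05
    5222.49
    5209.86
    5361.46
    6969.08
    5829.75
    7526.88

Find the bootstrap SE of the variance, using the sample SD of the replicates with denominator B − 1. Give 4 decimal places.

SE* = 844.2647

Bootstrap SE is the standard deviation of the 12 replicate variances.
Mean of replicates: (5786.79 + 6951.84 + 6346.00 + 4857.02 + 6762.98 + 5990.05 + 5222.49 + 5209.86 + 5361.46 + 6969.08 + 5829.75 + 7526.88) / 12 = 72814.20000 / 12 = 6067.85000
Sum of squared deviations: (−281.06000)² + (+883.99000)² + (+278.15000)² + (−1210.83000)² + (+695.13000)² + (−77.80000)² + (−845.36000)² + (−857.99000)² + (−706.39000)² + (+901.23000)² + (−238.10000)² + (+1459.03000)² = 7840611.17760
Variance = 7840611.17760 / 11 = 712782.83433
SE* = √712782.83433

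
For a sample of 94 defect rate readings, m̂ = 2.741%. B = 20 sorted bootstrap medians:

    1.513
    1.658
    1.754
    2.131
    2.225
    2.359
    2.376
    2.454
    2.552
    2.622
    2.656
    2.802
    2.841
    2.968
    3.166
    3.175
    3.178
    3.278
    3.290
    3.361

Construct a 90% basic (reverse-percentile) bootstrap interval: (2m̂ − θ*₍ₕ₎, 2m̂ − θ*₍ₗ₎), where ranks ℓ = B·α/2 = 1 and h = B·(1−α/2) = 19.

Percentile endpoints at ranks 1 and 19: θ*₍1₎ = 1.513, θ*₍19₎ = 3.290.
Basic interval reflects these around m̂:
  lower = 2 × 2.741 − 3.290 = 2.192
  upper = 2 × 2.741 − 1.513 = 3.969

(2.192, 3.969)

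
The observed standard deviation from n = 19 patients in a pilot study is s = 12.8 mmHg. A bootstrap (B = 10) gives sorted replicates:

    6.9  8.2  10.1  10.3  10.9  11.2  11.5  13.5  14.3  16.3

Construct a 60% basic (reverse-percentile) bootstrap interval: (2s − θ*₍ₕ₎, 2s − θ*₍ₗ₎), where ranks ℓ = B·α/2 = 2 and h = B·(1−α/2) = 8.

(12.1, 17.4)

Percentile endpoints at ranks 2 and 8: θ*₍2₎ = 8.2, θ*₍8₎ = 13.5.
Basic interval reflects these around s:
  lower = 2 × 12.8 − 13.5 = 12.1
  upper = 2 × 12.8 − 8.2 = 17.4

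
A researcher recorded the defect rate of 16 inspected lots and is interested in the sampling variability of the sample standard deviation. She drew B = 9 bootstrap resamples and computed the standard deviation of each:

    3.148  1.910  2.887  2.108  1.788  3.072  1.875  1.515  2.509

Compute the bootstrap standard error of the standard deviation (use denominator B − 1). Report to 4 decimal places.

SE* = 0.6072

Bootstrap SE is the standard deviation of the 9 replicate standard deviations.
Mean of replicates: (3.148 + 1.910 + 2.887 + 2.108 + 1.788 + 3.072 + 1.875 + 1.515 + 2.509) / 9 = 20.81200 / 9 = 2.31244
Sum of squared deviations: (+0.83556)² + (−0.40244)² + (+0.57456)² + (−0.20444)² + (−0.52444)² + (+0.75956)² + (−0.43744)² + (−0.79744)² + (+0.19656)² = 2.94990
Variance = 2.94990 / 8 = 0.36874
SE* = √0.36874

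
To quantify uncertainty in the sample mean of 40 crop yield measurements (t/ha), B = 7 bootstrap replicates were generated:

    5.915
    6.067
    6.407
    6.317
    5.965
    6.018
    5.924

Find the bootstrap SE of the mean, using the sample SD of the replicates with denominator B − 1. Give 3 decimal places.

Bootstrap SE is the standard deviation of the 7 replicate means.
Mean of replicates: (5.915 + 6.067 + 6.407 + 6.317 + 5.965 + 6.018 + 5.924) / 7 = 42.6130 / 7 = 6.0876
Sum of squared deviations: (−0.1726)² + (−0.0206)² + (+0.3194)² + (+0.2294)² + (−0.1226)² + (−0.0696)² + (−0.1636)² = 0.2315
Variance = 0.2315 / 6 = 0.0386
SE* = √0.0386

SE* = 0.196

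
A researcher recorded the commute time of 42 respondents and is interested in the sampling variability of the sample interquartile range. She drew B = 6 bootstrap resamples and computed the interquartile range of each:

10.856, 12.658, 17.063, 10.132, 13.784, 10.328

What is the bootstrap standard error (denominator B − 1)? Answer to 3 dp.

Bootstrap SE is the standard deviation of the 6 replicate interquartile ranges.
Mean of replicates: (10.856 + 12.658 + 17.063 + 10.132 + 13.784 + 10.328) / 6 = 74.8210 / 6 = 12.4702
Sum of squared deviations: (−1.6142)² + (+0.1878)² + (+4.5928)² + (−2.3382)² + (+1.3138)² + (−2.1422)² = 35.5170
Variance = 35.5170 / 5 = 7.1034
SE* = √7.1034

SE* = 2.665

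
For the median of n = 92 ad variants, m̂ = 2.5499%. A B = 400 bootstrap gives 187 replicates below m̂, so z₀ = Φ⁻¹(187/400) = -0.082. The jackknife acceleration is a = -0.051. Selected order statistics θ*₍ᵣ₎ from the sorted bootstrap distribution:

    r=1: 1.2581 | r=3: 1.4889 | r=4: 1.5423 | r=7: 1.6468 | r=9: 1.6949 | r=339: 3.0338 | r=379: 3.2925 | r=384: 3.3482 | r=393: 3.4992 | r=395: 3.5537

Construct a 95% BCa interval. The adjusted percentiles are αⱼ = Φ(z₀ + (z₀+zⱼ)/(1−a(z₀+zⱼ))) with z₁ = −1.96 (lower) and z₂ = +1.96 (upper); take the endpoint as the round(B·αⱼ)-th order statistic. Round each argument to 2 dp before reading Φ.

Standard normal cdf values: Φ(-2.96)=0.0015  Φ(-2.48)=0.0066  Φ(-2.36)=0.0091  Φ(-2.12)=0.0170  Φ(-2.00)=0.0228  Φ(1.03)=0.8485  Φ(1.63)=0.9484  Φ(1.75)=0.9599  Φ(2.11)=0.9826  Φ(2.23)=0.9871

(1.5423, 3.2925)

Lower: z₀ + z₁ = -0.082 + (-1.960) = -2.042; 1 − a(z₀+z₁) = 1 − (-0.051)(-2.042) = 0.8959; argument = -0.082 + (-2.042)/0.8959 = -2.3614 → -2.36.
α₁ = Φ(-2.36) = 0.0091; rank = round(400 × 0.0091) = 4; θ*₍4₎ = 1.5423.
Upper: z₀ + z₂ = 1.878; 1 − a(z₀+z₂) = 1.0958; argument = 1.6319 → 1.63; α₂ = 0.9484; rank = 379; θ*₍379₎ = 3.2925.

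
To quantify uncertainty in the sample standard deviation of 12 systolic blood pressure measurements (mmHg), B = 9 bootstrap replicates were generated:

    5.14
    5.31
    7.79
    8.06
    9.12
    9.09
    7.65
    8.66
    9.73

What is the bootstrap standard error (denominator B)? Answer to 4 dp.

Bootstrap SE is the standard deviation of the 9 replicate standard deviations.
Mean of replicates: (5.14 + 5.31 + 7.79 + 8.06 + 9.12 + 9.09 + 7.65 + 8.66 + 9.73) / 9 = 70.55000 / 9 = 7.83889
Sum of squared deviations: (−2.69889)² + (−2.52889)² + (−0.04889)² + (+0.22111)² + (+1.28111)² + (+1.25111)² + (−0.18889)² + (+0.82111)² + (+1.89111)² = 21.22329
Variance = 21.22329 / 9 = 2.35814
SE* = √2.35814

SE* = 1.5356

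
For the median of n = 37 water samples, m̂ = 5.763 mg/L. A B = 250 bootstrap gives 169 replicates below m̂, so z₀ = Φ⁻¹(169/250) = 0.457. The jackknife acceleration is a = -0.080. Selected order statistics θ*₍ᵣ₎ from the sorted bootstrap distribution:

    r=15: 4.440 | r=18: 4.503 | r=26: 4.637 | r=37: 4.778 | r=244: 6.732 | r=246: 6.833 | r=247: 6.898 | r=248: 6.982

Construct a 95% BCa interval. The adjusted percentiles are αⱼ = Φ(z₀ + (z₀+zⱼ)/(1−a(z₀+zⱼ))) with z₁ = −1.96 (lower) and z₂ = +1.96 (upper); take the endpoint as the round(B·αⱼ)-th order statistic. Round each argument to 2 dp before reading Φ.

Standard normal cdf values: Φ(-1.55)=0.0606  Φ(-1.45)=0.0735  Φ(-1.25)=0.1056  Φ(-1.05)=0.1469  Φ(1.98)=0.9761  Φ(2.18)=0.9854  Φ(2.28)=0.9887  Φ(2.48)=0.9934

Lower: z₀ + z₁ = 0.457 + (-1.960) = -1.503; 1 − a(z₀+z₁) = 1 − (-0.080)(-1.503) = 0.8798; argument = 0.457 + (-1.503)/0.8798 = -1.2514 → -1.25.
α₁ = Φ(-1.25) = 0.1056; rank = round(250 × 0.1056) = 26; θ*₍26₎ = 4.637.
Upper: z₀ + z₂ = 2.417; 1 − a(z₀+z₂) = 1.1934; argument = 2.4824 → 2.48; α₂ = 0.9934; rank = 248; θ*₍248₎ = 6.982.

(4.637, 6.982)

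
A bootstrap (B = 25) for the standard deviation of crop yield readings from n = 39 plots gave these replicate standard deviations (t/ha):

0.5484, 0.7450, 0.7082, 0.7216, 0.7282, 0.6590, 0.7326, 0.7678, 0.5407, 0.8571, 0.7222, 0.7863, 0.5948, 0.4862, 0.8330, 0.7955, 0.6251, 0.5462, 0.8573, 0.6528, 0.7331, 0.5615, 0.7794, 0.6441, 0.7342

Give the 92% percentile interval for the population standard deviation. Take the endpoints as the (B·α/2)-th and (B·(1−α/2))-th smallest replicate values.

(0.4862, 0.8571)

Sorted replicates: 0.4862, 0.5407, 0.5462, 0.5484, 0.5615, 0.5948, 0.6251, 0.6441, 0.6528, 0.6590, 0.7082, 0.7216, 0.7222, 0.7282, 0.7326, 0.7331, 0.7342, 0.7450, 0.7678, 0.7794, 0.7863, 0.7955, 0.8330, 0.8571, 0.8573
α = 0.08; lower rank = 25 × 0.040 = 1; upper rank = 25 × 0.960 = 24.
The 1st smallest replicate is 0.4862; the 24th is 0.8571.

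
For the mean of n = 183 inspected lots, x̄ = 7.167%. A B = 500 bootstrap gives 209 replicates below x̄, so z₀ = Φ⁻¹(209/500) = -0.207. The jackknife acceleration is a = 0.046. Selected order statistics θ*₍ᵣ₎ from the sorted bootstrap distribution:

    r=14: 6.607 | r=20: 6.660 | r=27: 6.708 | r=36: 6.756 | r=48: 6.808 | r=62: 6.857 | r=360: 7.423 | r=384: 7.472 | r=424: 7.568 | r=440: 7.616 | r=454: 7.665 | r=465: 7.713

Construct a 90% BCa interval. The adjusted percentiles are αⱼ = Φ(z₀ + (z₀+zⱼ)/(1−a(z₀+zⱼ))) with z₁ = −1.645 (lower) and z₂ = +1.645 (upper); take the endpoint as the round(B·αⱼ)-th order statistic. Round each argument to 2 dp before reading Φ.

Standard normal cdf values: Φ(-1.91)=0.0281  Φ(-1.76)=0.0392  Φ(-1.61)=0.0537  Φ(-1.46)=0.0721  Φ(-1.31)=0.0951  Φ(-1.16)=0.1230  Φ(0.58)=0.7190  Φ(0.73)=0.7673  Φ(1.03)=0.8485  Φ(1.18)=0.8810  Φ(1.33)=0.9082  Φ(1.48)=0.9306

Lower: z₀ + z₁ = -0.207 + (-1.645) = -1.852; 1 − a(z₀+z₁) = 1 − (0.046)(-1.852) = 1.0852; argument = -0.207 + (-1.852)/1.0852 = -1.9136 → -1.91.
α₁ = Φ(-1.91) = 0.0281; rank = round(500 × 0.0281) = 14; θ*₍14₎ = 6.607.
Upper: z₀ + z₂ = 1.438; 1 − a(z₀+z₂) = 0.9339; argument = 1.3329 → 1.33; α₂ = 0.9082; rank = 454; θ*₍454₎ = 7.665.

(6.607, 7.665)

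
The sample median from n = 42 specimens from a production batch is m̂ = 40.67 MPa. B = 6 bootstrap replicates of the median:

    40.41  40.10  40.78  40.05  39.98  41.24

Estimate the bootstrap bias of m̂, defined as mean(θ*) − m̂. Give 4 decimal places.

mean(θ*) = (40.41 + 40.10 + 40.78 + 40.05 + 39.98 + 41.24) / 6 = 40.42667
bias = 40.42667 − 40.67

bias = −0.2433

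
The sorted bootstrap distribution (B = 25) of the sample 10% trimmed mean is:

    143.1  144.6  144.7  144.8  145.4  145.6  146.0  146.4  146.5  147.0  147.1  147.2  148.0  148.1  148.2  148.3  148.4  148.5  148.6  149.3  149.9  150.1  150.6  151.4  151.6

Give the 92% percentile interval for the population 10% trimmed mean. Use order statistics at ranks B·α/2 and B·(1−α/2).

α = 0.08; lower rank = 25 × 0.040 = 1; upper rank = 25 × 0.960 = 24.
The 1st smallest replicate is 143.1; the 24th is 151.4.

(143.1, 151.4)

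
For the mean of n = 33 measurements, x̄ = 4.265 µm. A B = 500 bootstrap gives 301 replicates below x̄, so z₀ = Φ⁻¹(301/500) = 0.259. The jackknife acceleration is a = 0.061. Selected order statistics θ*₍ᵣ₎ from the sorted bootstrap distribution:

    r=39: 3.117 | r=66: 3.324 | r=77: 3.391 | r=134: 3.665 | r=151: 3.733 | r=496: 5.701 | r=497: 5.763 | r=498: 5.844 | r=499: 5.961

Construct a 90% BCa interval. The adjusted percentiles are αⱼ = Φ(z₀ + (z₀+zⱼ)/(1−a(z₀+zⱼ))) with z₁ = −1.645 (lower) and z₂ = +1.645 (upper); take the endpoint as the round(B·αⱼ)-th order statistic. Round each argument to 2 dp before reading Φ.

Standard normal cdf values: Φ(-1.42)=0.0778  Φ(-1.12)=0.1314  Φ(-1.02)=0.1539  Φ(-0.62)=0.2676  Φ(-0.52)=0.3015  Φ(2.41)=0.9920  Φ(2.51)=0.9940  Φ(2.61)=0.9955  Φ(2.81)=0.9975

Lower: z₀ + z₁ = 0.259 + (-1.645) = -1.386; 1 − a(z₀+z₁) = 1 − (0.061)(-1.386) = 1.0845; argument = 0.259 + (-1.386)/1.0845 = -1.0190 → -1.02.
α₁ = Φ(-1.02) = 0.1539; rank = round(500 × 0.1539) = 77; θ*₍77₎ = 3.391.
Upper: z₀ + z₂ = 1.904; 1 − a(z₀+z₂) = 0.8839; argument = 2.4132 → 2.41; α₂ = 0.9920; rank = 496; θ*₍496₎ = 5.701.

(3.391, 5.701)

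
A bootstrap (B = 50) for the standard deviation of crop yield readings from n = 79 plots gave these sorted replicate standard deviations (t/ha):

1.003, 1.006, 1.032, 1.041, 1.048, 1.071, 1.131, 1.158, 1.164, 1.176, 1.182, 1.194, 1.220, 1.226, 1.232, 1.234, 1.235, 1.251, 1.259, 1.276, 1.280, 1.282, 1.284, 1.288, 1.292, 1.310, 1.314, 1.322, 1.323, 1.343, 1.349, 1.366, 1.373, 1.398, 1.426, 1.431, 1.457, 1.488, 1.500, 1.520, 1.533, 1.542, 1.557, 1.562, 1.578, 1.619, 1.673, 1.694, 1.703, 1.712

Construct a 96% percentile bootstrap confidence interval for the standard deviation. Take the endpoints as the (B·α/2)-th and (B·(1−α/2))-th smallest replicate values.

α = 0.04; lower rank = 50 × 0.020 = 1; upper rank = 50 × 0.980 = 49.
The 1st smallest replicate is 1.003; the 49th is 1.703.

(1.003, 1.703)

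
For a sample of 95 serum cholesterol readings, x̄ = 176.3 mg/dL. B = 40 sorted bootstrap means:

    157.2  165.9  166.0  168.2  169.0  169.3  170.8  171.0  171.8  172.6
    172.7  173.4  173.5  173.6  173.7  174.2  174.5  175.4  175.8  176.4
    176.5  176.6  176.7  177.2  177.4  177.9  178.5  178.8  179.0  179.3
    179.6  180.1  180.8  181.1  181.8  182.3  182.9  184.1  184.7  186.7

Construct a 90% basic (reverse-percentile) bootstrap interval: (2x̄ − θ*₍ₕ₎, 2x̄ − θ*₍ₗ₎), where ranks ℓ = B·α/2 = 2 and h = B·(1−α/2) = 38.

Percentile endpoints at ranks 2 and 38: θ*₍2₎ = 165.9, θ*₍38₎ = 184.1.
Basic interval reflects these around x̄:
  lower = 2 × 176.3 − 184.1 = 168.5
  upper = 2 × 176.3 − 165.9 = 186.7

(168.5, 186.7)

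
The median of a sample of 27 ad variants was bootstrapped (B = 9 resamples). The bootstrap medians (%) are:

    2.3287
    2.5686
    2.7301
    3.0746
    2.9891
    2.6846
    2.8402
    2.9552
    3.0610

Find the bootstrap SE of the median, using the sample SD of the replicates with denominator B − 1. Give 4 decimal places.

SE* = 0.2497

Bootstrap SE is the standard deviation of the 9 replicate medians.
Mean of replicates: (2.3287 + 2.5686 + 2.7301 + 3.0746 + 2.9891 + 2.6846 + 2.8402 + 2.9552 + 3.0610) / 9 = 25.23210 / 9 = 2.80357
Sum of squared deviations: (−0.47487)² + (−0.23497)² + (−0.07347)² + (+0.27103)² + (+0.18553)² + (−0.11897)² + (+0.03663)² + (+0.15163)² + (+0.25743)² = 0.49875
Variance = 0.49875 / 8 = 0.06234
SE* = √0.06234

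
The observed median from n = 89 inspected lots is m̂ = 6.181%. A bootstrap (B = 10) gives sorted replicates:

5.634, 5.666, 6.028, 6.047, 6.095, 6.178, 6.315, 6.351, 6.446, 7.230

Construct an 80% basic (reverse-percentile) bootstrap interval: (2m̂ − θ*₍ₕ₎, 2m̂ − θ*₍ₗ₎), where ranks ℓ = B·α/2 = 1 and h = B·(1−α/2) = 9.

Percentile endpoints at ranks 1 and 9: θ*₍1₎ = 5.634, θ*₍9₎ = 6.446.
Basic interval reflects these around m̂:
  lower = 2 × 6.181 − 6.446 = 5.916
  upper = 2 × 6.181 − 5.634 = 6.728

(5.916, 6.728)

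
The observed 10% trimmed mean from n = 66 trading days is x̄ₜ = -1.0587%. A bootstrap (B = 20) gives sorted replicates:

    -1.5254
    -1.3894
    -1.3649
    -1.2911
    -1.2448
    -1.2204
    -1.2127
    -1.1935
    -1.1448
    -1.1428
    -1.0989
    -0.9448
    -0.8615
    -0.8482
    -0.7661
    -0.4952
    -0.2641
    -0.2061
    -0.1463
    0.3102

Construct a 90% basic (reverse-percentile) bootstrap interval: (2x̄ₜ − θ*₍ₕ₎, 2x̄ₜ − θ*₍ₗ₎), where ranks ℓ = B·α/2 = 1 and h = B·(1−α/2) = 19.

Percentile endpoints at ranks 1 and 19: θ*₍1₎ = -1.5254, θ*₍19₎ = -0.1463.
Basic interval reflects these around x̄ₜ:
  lower = 2 × -1.0587 − -0.1463 = -1.9711
  upper = 2 × -1.0587 − -1.5254 = -0.5920

(-1.9711, -0.5920)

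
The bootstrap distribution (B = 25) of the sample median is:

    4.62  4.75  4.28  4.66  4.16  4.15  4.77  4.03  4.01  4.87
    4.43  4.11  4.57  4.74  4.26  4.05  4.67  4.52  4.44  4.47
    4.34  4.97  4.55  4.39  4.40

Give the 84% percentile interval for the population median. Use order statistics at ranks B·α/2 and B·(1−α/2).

Sorted replicates: 4.01, 4.03, 4.05, 4.11, 4.15, 4.16, 4.26, 4.28, 4.34, 4.39, 4.40, 4.43, 4.44, 4.47, 4.52, 4.55, 4.57, 4.62, 4.66, 4.67, 4.74, 4.75, 4.77, 4.87, 4.97
α = 0.16; lower rank = 25 × 0.080 = 2; upper rank = 25 × 0.920 = 23.
The 2nd smallest replicate is 4.03; the 23rd is 4.77.

(4.03, 4.77)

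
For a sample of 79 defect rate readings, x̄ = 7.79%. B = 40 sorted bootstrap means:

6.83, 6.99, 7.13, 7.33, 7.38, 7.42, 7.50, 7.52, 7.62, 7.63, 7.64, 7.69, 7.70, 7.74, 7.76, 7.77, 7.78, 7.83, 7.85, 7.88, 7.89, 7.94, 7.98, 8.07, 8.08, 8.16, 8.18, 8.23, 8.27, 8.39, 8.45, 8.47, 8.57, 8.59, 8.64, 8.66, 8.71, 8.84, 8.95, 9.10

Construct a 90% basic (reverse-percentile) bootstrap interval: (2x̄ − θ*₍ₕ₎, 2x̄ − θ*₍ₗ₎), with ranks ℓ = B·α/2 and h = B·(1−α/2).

(6.74, 8.59)

Percentile endpoints at ranks 2 and 38: θ*₍2₎ = 6.99, θ*₍38₎ = 8.84.
Basic interval reflects these around x̄:
  lower = 2 × 7.79 − 8.84 = 6.74
  upper = 2 × 7.79 − 6.99 = 8.59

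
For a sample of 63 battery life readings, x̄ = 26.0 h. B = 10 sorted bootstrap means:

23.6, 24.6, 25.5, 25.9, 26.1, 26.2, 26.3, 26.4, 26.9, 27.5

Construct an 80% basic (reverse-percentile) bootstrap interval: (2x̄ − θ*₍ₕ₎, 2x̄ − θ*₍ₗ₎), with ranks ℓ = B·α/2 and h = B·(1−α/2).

(25.1, 28.4)

Percentile endpoints at ranks 1 and 9: θ*₍1₎ = 23.6, θ*₍9₎ = 26.9.
Basic interval reflects these around x̄:
  lower = 2 × 26.0 − 26.9 = 25.1
  upper = 2 × 26.0 − 23.6 = 28.4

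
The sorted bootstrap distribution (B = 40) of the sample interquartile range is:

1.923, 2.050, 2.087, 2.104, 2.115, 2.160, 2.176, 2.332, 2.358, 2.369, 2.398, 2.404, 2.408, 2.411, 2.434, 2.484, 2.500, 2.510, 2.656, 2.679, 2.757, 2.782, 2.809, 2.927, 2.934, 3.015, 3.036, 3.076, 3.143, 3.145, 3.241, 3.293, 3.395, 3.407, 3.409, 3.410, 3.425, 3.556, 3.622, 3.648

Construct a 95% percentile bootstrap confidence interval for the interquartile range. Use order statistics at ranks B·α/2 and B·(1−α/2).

(1.923, 3.622)

α = 0.05; lower rank = 40 × 0.025 = 1; upper rank = 40 × 0.975 = 39.
The 1st smallest replicate is 1.923; the 39th is 3.622.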